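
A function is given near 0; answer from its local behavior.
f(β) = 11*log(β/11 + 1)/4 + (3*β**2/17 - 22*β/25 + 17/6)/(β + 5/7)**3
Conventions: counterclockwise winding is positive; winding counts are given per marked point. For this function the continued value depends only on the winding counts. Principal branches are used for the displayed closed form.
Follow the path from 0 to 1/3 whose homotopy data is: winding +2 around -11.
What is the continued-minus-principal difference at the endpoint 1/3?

The rational part is single-valued and drops out of the difference; each branch term changes only by its own monodromy.
(11/4)*log(1 - β/(-11)): each positive loop around -11 adds 2*pi*i to the log, so winding +2 contributes (11/4)*(2)*2*pi*i = (11)*pi*i.
Summing the contributions at β = 1/3 gives (11)*pi*i.

Continued minus principal equals (11)*pi*i.


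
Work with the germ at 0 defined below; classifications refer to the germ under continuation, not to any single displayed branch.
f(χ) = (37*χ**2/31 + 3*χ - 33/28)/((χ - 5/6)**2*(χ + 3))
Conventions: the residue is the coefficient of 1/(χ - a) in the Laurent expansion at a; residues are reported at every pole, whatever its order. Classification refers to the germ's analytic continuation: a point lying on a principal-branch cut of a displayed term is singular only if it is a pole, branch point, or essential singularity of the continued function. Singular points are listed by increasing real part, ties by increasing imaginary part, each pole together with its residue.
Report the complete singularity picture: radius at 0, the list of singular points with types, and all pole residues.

Radius of convergence at 0: 5/6.
At -3: a pole of order 1; residue 4401/114793.
At 5/6: a pole of order 2; residue 132610/114793.

Denominator factor (χ - 5/6)^2: pole of order 2 at 5/6, modulus 5/6.
Denominator factor (χ + 3): pole of order 1 at -3, modulus 3.
The radius of convergence is the smallest modulus among the singular points: 5/6.
At the order-1 pole -3 set g(χ) = (χ - (-3))*f(χ) = (37*χ**2/31 + 3*χ - 33/28)/(χ - 5/6)**2.
Simple pole: residue = g(a) at a = -3, which is 4401/114793.
At the order-2 pole 5/6 set g(χ) = (χ - (5/6))^2*f(χ) = (37*χ**2/31 + 3*χ - 33/28)/(χ + 3).
Order-2 pole: residue = g'(a); g'(5/6) = 132610/114793, so the residue is 132610/114793.
List the singular points by increasing real part (a conjugate pair: the negative imaginary part first).


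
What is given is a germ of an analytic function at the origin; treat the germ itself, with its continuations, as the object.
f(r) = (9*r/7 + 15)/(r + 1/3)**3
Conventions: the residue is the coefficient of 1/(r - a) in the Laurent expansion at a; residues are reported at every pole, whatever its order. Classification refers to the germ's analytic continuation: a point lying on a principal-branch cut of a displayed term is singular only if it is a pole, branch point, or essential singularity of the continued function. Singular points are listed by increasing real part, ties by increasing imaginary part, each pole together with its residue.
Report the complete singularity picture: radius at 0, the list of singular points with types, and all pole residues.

Denominator factor (r + 1/3)^3: pole of order 3 at -1/3, modulus 1/3.
The radius of convergence is the smallest modulus among the singular points: 1/3.
At the order-3 pole -1/3 set g(r) = (r - (-1/3))^3*f(r) = 9*r/7 + 15.
Order-3 pole: residue = g''(a)/2; g''(-1/3) = 0, so the residue is 0.

Radius of convergence at 0: 1/3.
At -1/3: a pole of order 3; residue 0.


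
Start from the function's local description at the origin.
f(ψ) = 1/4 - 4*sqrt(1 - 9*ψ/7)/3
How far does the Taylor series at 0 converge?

The radius of convergence is 7/9.

Branch term (-4/3)*sqrt(1 - ψ/(7/9)): its argument vanishes at ψ = 7/9, a square-root branch point, modulus 7/9.
The radius of convergence is the smallest modulus among the singular points: 7/9.


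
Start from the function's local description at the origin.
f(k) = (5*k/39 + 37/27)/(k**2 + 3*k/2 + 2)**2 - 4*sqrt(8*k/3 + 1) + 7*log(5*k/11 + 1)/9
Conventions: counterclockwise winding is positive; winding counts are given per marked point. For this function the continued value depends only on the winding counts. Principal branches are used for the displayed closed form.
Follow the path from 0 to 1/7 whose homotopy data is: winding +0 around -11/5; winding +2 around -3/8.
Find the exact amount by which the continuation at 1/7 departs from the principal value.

The rational part is single-valued and drops out of the difference; each branch term changes only by its own monodromy.
(-4)*sqrt(1 - k/(-3/8)): winding +2 is even, the square root returns to the same sheet, contribution 0.
(7/9)*log(1 - k/(-11/5)): winding 0 around -11/5, so this term returns to its principal value, contribution 0.
Summing the contributions at k = 1/7 gives 0.

Continued minus principal equals 0.


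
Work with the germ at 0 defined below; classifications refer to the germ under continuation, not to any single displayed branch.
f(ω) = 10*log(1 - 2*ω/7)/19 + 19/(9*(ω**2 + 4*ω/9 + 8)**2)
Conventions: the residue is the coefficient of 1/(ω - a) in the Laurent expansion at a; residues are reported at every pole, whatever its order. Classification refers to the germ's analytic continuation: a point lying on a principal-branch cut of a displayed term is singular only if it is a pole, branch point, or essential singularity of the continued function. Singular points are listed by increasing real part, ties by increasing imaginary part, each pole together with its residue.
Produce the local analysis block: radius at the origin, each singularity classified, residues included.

Denominator factor (ω**2 + 4*ω/9 + 8)^2: discriminant -2576/81, complex-conjugate roots (-2/9) + ((2/9)*sqrt(161))*i and (-2/9) - ((2/9)*sqrt(161))*i; poles of order 2, moduli (2)*sqrt(2) and (2)*sqrt(2).
Branch term (10/19)*log(1 - ω/(7/2)): its argument vanishes at ω = 7/2, a logarithmic branch point, modulus 7/2.
The radius of convergence is the smallest modulus among the singular points: (2)*sqrt(2).
The branch term is analytic at (-2/9) - ((2/9)*sqrt(161))*i and contributes nothing to the residue; only the rational part matters.
The factor ω**2 + 4*ω/9 + 8 splits as (ω - a)(ω - a') with a = (-2/9) - ((2/9)*sqrt(161))*i, a' = (-2/9) + ((2/9)*sqrt(161))*i. At the order-2 pole a set g(ω) = (ω - a)^2*(rational part) = [19/9] / (ω - a')^2.
Order-2 pole: residue = g'(a); g'((-2/9) - ((2/9)*sqrt(161))*i) = ((1539/829472)*sqrt(161))*i, so the residue is ((1539/829472)*sqrt(161))*i.
The branch term is analytic at (-2/9) + ((2/9)*sqrt(161))*i and contributes nothing to the residue; only the rational part matters.
The factor ω**2 + 4*ω/9 + 8 splits as (ω - a)(ω - a') with a = (-2/9) + ((2/9)*sqrt(161))*i, a' = (-2/9) - ((2/9)*sqrt(161))*i. At the order-2 pole a set g(ω) = (ω - a)^2*(rational part) = [19/9] / (ω - a')^2.
Order-2 pole: residue = g'(a); g'((-2/9) + ((2/9)*sqrt(161))*i) = -((1539/829472)*sqrt(161))*i, so the residue is -((1539/829472)*sqrt(161))*i.
List the singular points by increasing real part (a conjugate pair: the negative imaginary part first).

Radius of convergence at 0: (2)*sqrt(2).
At (-2/9) - ((2/9)*sqrt(161))*i: a pole of order 2; residue ((1539/829472)*sqrt(161))*i.
At (-2/9) + ((2/9)*sqrt(161))*i: a pole of order 2; residue -((1539/829472)*sqrt(161))*i.
At 7/2: a logarithmic branch point.


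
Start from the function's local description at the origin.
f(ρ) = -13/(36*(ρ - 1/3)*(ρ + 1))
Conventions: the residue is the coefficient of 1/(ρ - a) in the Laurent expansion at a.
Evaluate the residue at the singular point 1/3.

The residue is -13/48.

At the order-1 pole 1/3 set g(ρ) = (ρ - (1/3))*f(ρ) = -13/(36*(ρ + 1)).
Simple pole: residue = g(a) at a = 1/3, which is -13/48.


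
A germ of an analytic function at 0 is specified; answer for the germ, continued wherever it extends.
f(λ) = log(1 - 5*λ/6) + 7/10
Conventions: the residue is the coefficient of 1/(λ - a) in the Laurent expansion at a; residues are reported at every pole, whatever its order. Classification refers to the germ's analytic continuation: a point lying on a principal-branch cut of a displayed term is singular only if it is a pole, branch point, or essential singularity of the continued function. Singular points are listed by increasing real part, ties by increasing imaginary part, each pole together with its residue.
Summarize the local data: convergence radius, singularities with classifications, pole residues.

Branch term (1)*log(1 - λ/(6/5)): its argument vanishes at λ = 6/5, a logarithmic branch point, modulus 6/5.
The radius of convergence is the smallest modulus among the singular points: 6/5.

Radius of convergence at 0: 6/5.
At 6/5: a logarithmic branch point.


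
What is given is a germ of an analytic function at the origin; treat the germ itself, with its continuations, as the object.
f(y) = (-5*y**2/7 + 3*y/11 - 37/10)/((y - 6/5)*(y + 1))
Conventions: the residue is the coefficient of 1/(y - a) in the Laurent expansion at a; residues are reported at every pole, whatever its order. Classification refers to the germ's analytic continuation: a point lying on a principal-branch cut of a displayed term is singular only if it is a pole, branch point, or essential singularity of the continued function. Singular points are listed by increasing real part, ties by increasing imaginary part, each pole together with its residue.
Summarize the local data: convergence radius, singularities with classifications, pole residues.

Radius of convergence at 0: 1.
At -1: a pole of order 1; residue 3609/1694.
At 6/5: a pole of order 1; residue -3389/1694.

Denominator factor (y - 6/5): pole of order 1 at 6/5, modulus 6/5.
Denominator factor (y + 1): pole of order 1 at -1, modulus 1.
The radius of convergence is the smallest modulus among the singular points: 1.
At the order-1 pole -1 set g(y) = (y - (-1))*f(y) = (-5*y**2/7 + 3*y/11 - 37/10)/(y - 6/5).
Simple pole: residue = g(a) at a = -1, which is 3609/1694.
At the order-1 pole 6/5 set g(y) = (y - (6/5))*f(y) = (-5*y**2/7 + 3*y/11 - 37/10)/(y + 1).
Simple pole: residue = g(a) at a = 6/5, which is -3389/1694.
List the singular points by increasing real part (a conjugate pair: the negative imaginary part first).


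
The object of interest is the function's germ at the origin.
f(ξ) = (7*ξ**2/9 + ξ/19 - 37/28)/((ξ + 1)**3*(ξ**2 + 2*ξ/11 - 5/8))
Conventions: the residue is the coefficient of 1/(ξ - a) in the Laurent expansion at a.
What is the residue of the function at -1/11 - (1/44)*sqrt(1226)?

The residue is 960451844/5880861 + (2403783976/514995399)*sqrt(1226).

The factor ξ**2 + 2*ξ/11 - 5/8 splits as (ξ - a)(ξ - a') with a = -1/11 - (1/44)*sqrt(1226), a' = -1/11 + (1/44)*sqrt(1226). At the order-1 pole a set g(ξ) = (ξ - a)*f(ξ) = [(7*ξ**2/9 + ξ/19 - 37/28)/(ξ + 1)**3] / (ξ - a').
Simple pole: residue = g(a) at a = -1/11 - (1/44)*sqrt(1226), which is 960451844/5880861 + (2403783976/514995399)*sqrt(1226).


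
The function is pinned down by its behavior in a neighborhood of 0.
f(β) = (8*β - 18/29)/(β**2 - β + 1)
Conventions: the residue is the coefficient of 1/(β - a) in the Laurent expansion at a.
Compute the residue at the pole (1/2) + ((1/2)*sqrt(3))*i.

The factor β**2 - β + 1 splits as (β - a)(β - a') with a = (1/2) + ((1/2)*sqrt(3))*i, a' = (1/2) - ((1/2)*sqrt(3))*i. At the order-1 pole a set g(β) = (β - a)*f(β) = [8*β - 18/29] / (β - a').
Simple pole: residue = g(a) at a = (1/2) + ((1/2)*sqrt(3))*i, which is (4) - ((98/87)*sqrt(3))*i.

The residue is (4) - ((98/87)*sqrt(3))*i.


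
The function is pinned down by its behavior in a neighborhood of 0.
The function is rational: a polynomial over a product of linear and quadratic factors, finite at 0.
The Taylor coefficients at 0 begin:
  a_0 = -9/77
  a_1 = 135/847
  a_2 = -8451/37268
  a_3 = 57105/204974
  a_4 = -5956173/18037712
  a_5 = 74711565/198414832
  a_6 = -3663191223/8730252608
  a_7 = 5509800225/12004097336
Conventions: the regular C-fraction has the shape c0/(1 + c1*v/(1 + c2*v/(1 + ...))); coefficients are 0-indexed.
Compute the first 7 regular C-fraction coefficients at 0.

Taylor coefficients (read off): a_0 = -9/77, a_1 = 135/847, a_2 = -8451/37268, a_3 = 57105/204974, a_4 = -5956173/18037712, a_5 = 74711565/198414832, a_6 = -3663191223/8730252608.
c0 = a_0 = -9/77. Peel one level at a time: if S = 1 + c*v/S' with S'(0) = 1, then c is the v-coefficient of S and S' = c*v/(S - 1).
S_1 = c0/f = 1 + (15/11)*v + (-39/484)*v^2 + ...; c1 = 15/11.
S_2 = c1*v/(S_1 - 1) = 1 + (13/220)*v + (13369/48400)*v^2 + ...; c2 = 13/220.
S_3 = c2*v/(S_2 - 1) = 1 + (-13369/2860)*v + (3756/169)*v^2 + ...; c3 = -13369/2860.
S_4 = c3*v/(S_3 - 1) = 1 + (826320/173797)*v + (-44668800/178730161)*v^2 + ...; c4 = 826320/173797.
S_5 = c4*v/(S_4 - 1) = 1 + (219960/4184497)*v + (-156/97969)*v^2 + ...; c5 = 219960/4184497.
S_6 = c5*v/(S_5 - 1) = 1 + (13369/441330)*v + ...; c6 = 13369/441330.

The regular C-fraction coefficients are [-9/77, 15/11, 13/220, -13369/2860, 826320/173797, 219960/4184497, 13369/441330].


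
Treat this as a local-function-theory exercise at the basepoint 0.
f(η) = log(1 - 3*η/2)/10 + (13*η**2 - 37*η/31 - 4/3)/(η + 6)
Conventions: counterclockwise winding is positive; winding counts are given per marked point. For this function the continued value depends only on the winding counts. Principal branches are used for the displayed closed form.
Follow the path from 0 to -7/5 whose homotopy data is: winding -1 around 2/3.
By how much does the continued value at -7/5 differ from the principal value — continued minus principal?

The rational part is single-valued and drops out of the difference; each branch term changes only by its own monodromy.
(1/10)*log(1 - η/(2/3)): each positive loop around 2/3 adds 2*pi*i to the log, so winding -1 contributes (1/10)*(-1)*2*pi*i = -(1/5)*pi*i.
Summing the contributions at η = -7/5 gives -(1/5)*pi*i.

Continued minus principal equals -(1/5)*pi*i.


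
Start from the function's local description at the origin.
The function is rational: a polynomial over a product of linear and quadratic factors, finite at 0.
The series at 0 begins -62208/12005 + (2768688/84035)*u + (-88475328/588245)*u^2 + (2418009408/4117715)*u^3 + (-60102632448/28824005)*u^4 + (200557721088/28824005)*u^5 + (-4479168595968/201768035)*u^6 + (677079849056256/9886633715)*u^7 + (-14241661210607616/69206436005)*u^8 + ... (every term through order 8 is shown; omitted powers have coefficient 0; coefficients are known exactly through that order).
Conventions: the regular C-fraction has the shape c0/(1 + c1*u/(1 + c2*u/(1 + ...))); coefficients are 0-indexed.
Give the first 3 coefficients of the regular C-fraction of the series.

The regular C-fraction coefficients are [-62208/12005, 6409/1008, -11583505/6460272].

Taylor coefficients (read off): a_0 = -62208/12005, a_1 = 2768688/84035, a_2 = -88475328/588245.
c0 = a_0 = -62208/12005. Peel one level at a time: if S = 1 + c*u/S' with S'(0) = 1, then c is the u-coefficient of S and S' = c*u/(S - 1).
S_1 = c0/f = 1 + (6409/1008)*u + (11583505/1016064)*u^2 + ...; c1 = 6409/1008.
S_2 = c1*u/(S_1 - 1) = 1 + (-11583505/6460272)*u + ...; c2 = -11583505/6460272.


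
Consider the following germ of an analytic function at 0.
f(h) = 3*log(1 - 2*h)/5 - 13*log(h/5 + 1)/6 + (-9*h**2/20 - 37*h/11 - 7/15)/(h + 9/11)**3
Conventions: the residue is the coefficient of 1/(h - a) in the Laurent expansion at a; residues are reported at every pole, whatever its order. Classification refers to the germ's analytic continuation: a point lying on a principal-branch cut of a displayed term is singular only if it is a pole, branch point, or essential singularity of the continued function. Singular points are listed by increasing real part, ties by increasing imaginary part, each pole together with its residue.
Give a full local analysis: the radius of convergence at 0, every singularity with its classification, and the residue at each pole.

Denominator factor (h + 9/11)^3: pole of order 3 at -9/11, modulus 9/11.
Branch term (-13/6)*log(1 - h/(-5)): its argument vanishes at h = -5, a logarithmic branch point, modulus 5.
Branch term (3/5)*log(1 - h/(1/2)): its argument vanishes at h = 1/2, a logarithmic branch point, modulus 1/2.
The radius of convergence is the smallest modulus among the singular points: 1/2.
The branch terms are analytic at -9/11 and contribute nothing to the residue; only the rational part matters.
At the order-3 pole -9/11 set g(h) = (h - (-9/11))^3*(rational part) = -9*h**2/20 - 37*h/11 - 7/15.
Order-3 pole: residue = g''(a)/2; g''(-9/11) = -9/10, so the residue is -9/20.
List the singular points by increasing real part (a conjugate pair: the negative imaginary part first).

Radius of convergence at 0: 1/2.
At -5: a logarithmic branch point.
At -9/11: a pole of order 3; residue -9/20.
At 1/2: a logarithmic branch point.


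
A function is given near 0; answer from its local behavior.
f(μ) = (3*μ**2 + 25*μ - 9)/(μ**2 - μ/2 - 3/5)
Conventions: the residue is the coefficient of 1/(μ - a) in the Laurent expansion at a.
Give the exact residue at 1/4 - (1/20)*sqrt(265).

The residue is 53/4 + (23/1060)*sqrt(265).

The factor μ**2 - μ/2 - 3/5 splits as (μ - a)(μ - a') with a = 1/4 - (1/20)*sqrt(265), a' = 1/4 + (1/20)*sqrt(265). At the order-1 pole a set g(μ) = (μ - a)*f(μ) = [3*μ**2 + 25*μ - 9] / (μ - a').
Simple pole: residue = g(a) at a = 1/4 - (1/20)*sqrt(265), which is 53/4 + (23/1060)*sqrt(265).


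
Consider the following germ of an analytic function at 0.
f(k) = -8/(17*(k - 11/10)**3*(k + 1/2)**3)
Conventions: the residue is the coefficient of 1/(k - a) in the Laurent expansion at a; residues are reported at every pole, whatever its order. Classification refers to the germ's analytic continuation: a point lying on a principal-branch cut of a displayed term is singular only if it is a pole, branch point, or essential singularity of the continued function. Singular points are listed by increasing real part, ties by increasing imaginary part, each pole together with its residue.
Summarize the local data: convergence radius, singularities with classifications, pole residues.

Denominator factor (k - 11/10)^3: pole of order 3 at 11/10, modulus 11/10.
Denominator factor (k + 1/2)^3: pole of order 3 at -1/2, modulus 1/2.
The radius of convergence is the smallest modulus among the singular points: 1/2.
At the order-3 pole -1/2 set g(k) = (k - (-1/2))^3*f(k) = -8/(17*(k - 11/10)**3).
Order-3 pole: residue = g''(a)/2; g''(-1/2) = 9375/17408, so the residue is 9375/34816.
At the order-3 pole 11/10 set g(k) = (k - (11/10))^3*f(k) = -8/(17*(k + 1/2)**3).
Order-3 pole: residue = g''(a)/2; g''(11/10) = -9375/17408, so the residue is -9375/34816.
List the singular points by increasing real part (a conjugate pair: the negative imaginary part first).

Radius of convergence at 0: 1/2.
At -1/2: a pole of order 3; residue 9375/34816.
At 11/10: a pole of order 3; residue -9375/34816.


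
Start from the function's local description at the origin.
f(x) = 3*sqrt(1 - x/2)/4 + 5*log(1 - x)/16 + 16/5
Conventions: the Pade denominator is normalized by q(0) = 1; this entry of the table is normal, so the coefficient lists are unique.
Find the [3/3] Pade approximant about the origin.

The Pade approximant has numerator coefficients [79/20, -1879139909/315344320, 1498113931/630688640, -11983346783/60546109440]; denominator coefficients [1, -21790731/15767216, 465042/985451, -25616929/1009101824].

Taylor coefficients needed (expand at 0): a_0 = 79/20, a_1 = -1/2, a_2 = -23/128, a_3 = -169/1536, a_4 = -655/8192, a_5 = -2069/32768, a_6 = -41149/786432.
Write the denominator as Q(x) = 1 + q1*x + q2*x^2 + q3*x^3. Requiring Q*f - P = O(x^7) with deg P <= 3 kills the coefficients of x^4..x^6 in Q*f:
  x^4: a_4 + q1*a_3 + q2*a_2 + q3*a_1 = 0, i.e. -655/8192 + (-169/1536)*q1 + (-23/128)*q2 + (-1/2)*q3 = 0.
  x^5: a_5 + q1*a_4 + q2*a_3 + q3*a_2 = 0, i.e. -2069/32768 + (-655/8192)*q1 + (-169/1536)*q2 + (-23/128)*q3 = 0.
  x^6: a_6 + q1*a_5 + q2*a_4 + q3*a_3 = 0, i.e. -41149/786432 + (-2069/32768)*q1 + (-655/8192)*q2 + (-169/1536)*q3 = 0.
Solving this linear system: q1 = -21790731/15767216, q2 = 465042/985451, q3 = -25616929/1009101824.
The numerator is Q*f truncated at degree 3: P0 = a_0 = 79/20; P1 = a_1 + q1*a_0 = -1879139909/315344320; P2 = a_2 + q1*a_1 + q2*a_0 = 1498113931/630688640; P3 = a_3 + q1*a_2 + q2*a_1 + q3*a_0 = -11983346783/60546109440.


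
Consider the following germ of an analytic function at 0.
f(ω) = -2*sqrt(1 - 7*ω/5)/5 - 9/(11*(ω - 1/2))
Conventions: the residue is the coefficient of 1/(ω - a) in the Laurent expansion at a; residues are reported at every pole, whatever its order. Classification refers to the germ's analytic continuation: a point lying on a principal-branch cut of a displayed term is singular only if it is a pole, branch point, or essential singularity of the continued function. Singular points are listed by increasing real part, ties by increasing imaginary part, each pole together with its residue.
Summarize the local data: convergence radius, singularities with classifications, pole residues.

Denominator factor (ω - 1/2): pole of order 1 at 1/2, modulus 1/2.
Branch term (-2/5)*sqrt(1 - ω/(5/7)): its argument vanishes at ω = 5/7, a square-root branch point, modulus 5/7.
The radius of convergence is the smallest modulus among the singular points: 1/2.
The branch term is analytic at 1/2 and contributes nothing to the residue; only the rational part matters.
At the order-1 pole 1/2 set g(ω) = (ω - (1/2))*(rational part) = -9/11.
Simple pole: residue = g(a) at a = 1/2, which is -9/11.
List the singular points by increasing real part (a conjugate pair: the negative imaginary part first).

Radius of convergence at 0: 1/2.
At 1/2: a pole of order 1; residue -9/11.
At 5/7: an algebraic (square-root) branch point.


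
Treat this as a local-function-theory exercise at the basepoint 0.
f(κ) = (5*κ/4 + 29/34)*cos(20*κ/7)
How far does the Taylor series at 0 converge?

The factor cos(20*κ/7) is entire and contributes no finite singular point.
The polynomial part has no poles.
No finite singular points: the Taylor series at 0 converges everywhere.

The radius of convergence is infinite.


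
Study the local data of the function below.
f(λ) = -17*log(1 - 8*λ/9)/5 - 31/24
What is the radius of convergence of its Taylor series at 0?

The radius of convergence is 9/8.

Branch term (-17/5)*log(1 - λ/(9/8)): its argument vanishes at λ = 9/8, a logarithmic branch point, modulus 9/8.
The radius of convergence is the smallest modulus among the singular points: 9/8.


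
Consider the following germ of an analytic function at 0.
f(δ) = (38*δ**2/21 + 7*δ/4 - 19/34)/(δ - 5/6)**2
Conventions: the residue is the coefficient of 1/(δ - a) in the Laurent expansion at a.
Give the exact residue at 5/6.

At the order-2 pole 5/6 set g(δ) = (δ - (5/6))^2*f(δ) = 38*δ**2/21 + 7*δ/4 - 19/34.
Order-2 pole: residue = g'(a); g'(5/6) = 1201/252, so the residue is 1201/252.

The residue is 1201/252.


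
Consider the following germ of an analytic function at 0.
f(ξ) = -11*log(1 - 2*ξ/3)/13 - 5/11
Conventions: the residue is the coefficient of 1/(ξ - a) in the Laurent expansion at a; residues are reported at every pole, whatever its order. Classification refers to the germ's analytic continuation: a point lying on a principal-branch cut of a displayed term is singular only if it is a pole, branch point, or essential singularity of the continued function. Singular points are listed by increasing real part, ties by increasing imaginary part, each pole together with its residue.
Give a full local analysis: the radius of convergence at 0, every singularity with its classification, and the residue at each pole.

Radius of convergence at 0: 3/2.
At 3/2: a logarithmic branch point.

Branch term (-11/13)*log(1 - ξ/(3/2)): its argument vanishes at ξ = 3/2, a logarithmic branch point, modulus 3/2.
The radius of convergence is the smallest modulus among the singular points: 3/2.


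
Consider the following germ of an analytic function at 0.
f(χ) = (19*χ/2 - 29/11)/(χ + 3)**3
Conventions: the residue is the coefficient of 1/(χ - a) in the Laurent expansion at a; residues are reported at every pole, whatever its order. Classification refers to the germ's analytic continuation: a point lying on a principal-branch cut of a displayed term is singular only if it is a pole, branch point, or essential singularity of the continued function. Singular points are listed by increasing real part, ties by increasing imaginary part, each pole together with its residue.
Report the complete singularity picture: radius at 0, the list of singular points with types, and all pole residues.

Denominator factor (χ + 3)^3: pole of order 3 at -3, modulus 3.
The radius of convergence is the smallest modulus among the singular points: 3.
At the order-3 pole -3 set g(χ) = (χ - (-3))^3*f(χ) = 19*χ/2 - 29/11.
Order-3 pole: residue = g''(a)/2; g''(-3) = 0, so the residue is 0.

Radius of convergence at 0: 3.
At -3: a pole of order 3; residue 0.


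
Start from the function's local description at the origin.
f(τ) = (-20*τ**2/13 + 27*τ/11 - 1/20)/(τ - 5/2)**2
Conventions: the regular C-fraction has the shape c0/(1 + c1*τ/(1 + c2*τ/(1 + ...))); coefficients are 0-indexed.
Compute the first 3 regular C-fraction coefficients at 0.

The regular C-fraction coefficients are [-1/125, 2656/55, -23005473/474760].

Taylor coefficients (expand at 0): a_0 = -1/125, a_1 = 2656/6875, a_2 = 28684/446875.
c0 = a_0 = -1/125. Peel one level at a time: if S = 1 + c*τ/S' with S'(0) = 1, then c is the τ-coefficient of S and S' = c*τ/(S - 1).
S_1 = c0/f = 1 + (2656/55)*τ + (92021892/39325)*τ^2 + ...; c1 = 2656/55.
S_2 = c1*τ/(S_1 - 1) = 1 + (-23005473/474760)*τ + ...; c2 = -23005473/474760.


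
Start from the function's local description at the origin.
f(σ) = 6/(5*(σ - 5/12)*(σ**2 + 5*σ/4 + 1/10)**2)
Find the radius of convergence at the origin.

Denominator factor (σ - 5/12): pole of order 1 at 5/12, modulus 5/12.
Denominator factor (σ**2 + 5*σ/4 + 1/10)^2: discriminant 93/80, real irrational roots -5/8 + (1/40)*sqrt(465) and -5/8 - (1/40)*sqrt(465); poles of order 2, moduli 5/8 - (1/40)*sqrt(465) and 5/8 + (1/40)*sqrt(465).
The radius of convergence is the smallest modulus among the singular points: 5/8 - (1/40)*sqrt(465).

The radius of convergence is 5/8 - (1/40)*sqrt(465).


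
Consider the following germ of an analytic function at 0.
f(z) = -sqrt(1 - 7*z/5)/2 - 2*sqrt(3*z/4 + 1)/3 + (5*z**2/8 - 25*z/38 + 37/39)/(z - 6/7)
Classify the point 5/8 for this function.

The point is a regular point.

Denominator factors: z - 6/7 = -13/56 at z = 5/8 — none vanishes.
Branch term sqrt(1 - z/(-4/3)): argument at 5/8 is 47/32, nonzero, so 5/8 is not its branch point (a point on a principal cut is still regular for the continued germ).
Branch term sqrt(1 - z/(5/7)): argument at 5/8 is 1/8, nonzero, so 5/8 is not its branch point (a point on a principal cut is still regular for the continued germ).
So the germ continues analytically to 5/8.


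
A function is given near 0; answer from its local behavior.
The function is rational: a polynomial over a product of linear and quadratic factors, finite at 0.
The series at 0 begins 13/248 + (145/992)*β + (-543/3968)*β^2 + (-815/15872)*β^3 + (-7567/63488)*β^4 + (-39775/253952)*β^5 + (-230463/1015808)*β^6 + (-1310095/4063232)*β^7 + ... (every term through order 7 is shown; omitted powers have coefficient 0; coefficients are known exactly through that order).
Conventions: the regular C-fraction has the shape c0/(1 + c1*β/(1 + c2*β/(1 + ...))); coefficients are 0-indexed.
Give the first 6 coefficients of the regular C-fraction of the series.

The regular C-fraction coefficients are [13/248, -145/52, 7021/1885, -335582/1018045, -1115407425/724960376, -7021/103256].


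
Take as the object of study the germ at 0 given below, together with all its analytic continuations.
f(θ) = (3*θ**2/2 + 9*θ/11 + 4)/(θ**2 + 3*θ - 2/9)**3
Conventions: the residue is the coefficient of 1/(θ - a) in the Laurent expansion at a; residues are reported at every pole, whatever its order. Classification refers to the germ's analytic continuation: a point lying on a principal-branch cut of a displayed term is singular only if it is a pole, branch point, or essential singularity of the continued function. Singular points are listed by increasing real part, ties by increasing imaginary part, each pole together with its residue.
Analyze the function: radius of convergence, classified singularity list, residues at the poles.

Denominator factor (θ**2 + 3*θ - 2/9)^3: discriminant 89/9, real irrational roots -3/2 + (1/6)*sqrt(89) and -3/2 - (1/6)*sqrt(89); poles of order 3, moduli -3/2 + (1/6)*sqrt(89) and 3/2 + (1/6)*sqrt(89).
The radius of convergence is the smallest modulus among the singular points: -3/2 + (1/6)*sqrt(89).
The factor θ**2 + 3*θ - 2/9 splits as (θ - a)(θ - a') with a = -3/2 - (1/6)*sqrt(89), a' = -3/2 + (1/6)*sqrt(89). At the order-3 pole a set g(θ) = (θ - a)^3*f(θ) = [3*θ**2/2 + 9*θ/11 + 4] / (θ - a')^3.
Order-3 pole: residue = g''(a)/2; g''(-3/2 - (1/6)*sqrt(89)) = -(157545/7754659)*sqrt(89), so the residue is -(157545/15509318)*sqrt(89).
The factor θ**2 + 3*θ - 2/9 splits as (θ - a)(θ - a') with a = -3/2 + (1/6)*sqrt(89), a' = -3/2 - (1/6)*sqrt(89). At the order-3 pole a set g(θ) = (θ - a)^3*f(θ) = [3*θ**2/2 + 9*θ/11 + 4] / (θ - a')^3.
Order-3 pole: residue = g''(a)/2; g''(-3/2 + (1/6)*sqrt(89)) = (157545/7754659)*sqrt(89), so the residue is (157545/15509318)*sqrt(89).
List the singular points by increasing real part (a conjugate pair: the negative imaginary part first).

Radius of convergence at 0: -3/2 + (1/6)*sqrt(89).
At -3/2 - (1/6)*sqrt(89): a pole of order 3; residue -(157545/15509318)*sqrt(89).
At -3/2 + (1/6)*sqrt(89): a pole of order 3; residue (157545/15509318)*sqrt(89).


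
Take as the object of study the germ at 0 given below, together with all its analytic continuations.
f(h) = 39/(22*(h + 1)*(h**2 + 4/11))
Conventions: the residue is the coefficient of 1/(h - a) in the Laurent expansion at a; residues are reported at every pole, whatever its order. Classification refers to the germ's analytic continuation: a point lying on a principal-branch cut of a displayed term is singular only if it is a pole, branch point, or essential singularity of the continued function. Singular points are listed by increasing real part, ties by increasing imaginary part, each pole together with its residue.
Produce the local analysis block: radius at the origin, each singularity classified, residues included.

Radius of convergence at 0: (2/11)*sqrt(11).
At -1: a pole of order 1; residue 13/10.
At -((2/11)*sqrt(11))*i: a pole of order 1; residue (-13/20) + ((13/40)*sqrt(11))*i.
At ((2/11)*sqrt(11))*i: a pole of order 1; residue (-13/20) - ((13/40)*sqrt(11))*i.

Denominator factor (h**2 + 4/11): discriminant -16/11, complex-conjugate roots ((2/11)*sqrt(11))*i and -((2/11)*sqrt(11))*i; poles of order 1, moduli (2/11)*sqrt(11) and (2/11)*sqrt(11).
Denominator factor (h + 1): pole of order 1 at -1, modulus 1.
The radius of convergence is the smallest modulus among the singular points: (2/11)*sqrt(11).
At the order-1 pole -1 set g(h) = (h - (-1))*f(h) = 39/(22*(h**2 + 4/11)).
Simple pole: residue = g(a) at a = -1, which is 13/10.
The factor h**2 + 4/11 splits as (h - a)(h - a') with a = -((2/11)*sqrt(11))*i, a' = ((2/11)*sqrt(11))*i. At the order-1 pole a set g(h) = (h - a)*f(h) = [39/(22*(h + 1))] / (h - a').
Simple pole: residue = g(a) at a = -((2/11)*sqrt(11))*i, which is (-13/20) + ((13/40)*sqrt(11))*i.
The factor h**2 + 4/11 splits as (h - a)(h - a') with a = ((2/11)*sqrt(11))*i, a' = -((2/11)*sqrt(11))*i. At the order-1 pole a set g(h) = (h - a)*f(h) = [39/(22*(h + 1))] / (h - a').
Simple pole: residue = g(a) at a = ((2/11)*sqrt(11))*i, which is (-13/20) - ((13/40)*sqrt(11))*i.
List the singular points by increasing real part (a conjugate pair: the negative imaginary part first).


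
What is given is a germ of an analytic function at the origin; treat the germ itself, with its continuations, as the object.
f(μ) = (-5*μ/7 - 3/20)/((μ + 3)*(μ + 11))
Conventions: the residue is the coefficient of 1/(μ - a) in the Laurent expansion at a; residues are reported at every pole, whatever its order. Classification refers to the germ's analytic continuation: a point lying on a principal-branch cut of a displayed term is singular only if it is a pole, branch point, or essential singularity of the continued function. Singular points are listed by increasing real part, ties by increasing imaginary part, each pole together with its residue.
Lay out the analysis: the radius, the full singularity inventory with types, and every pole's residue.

Radius of convergence at 0: 3.
At -11: a pole of order 1; residue -1079/1120.
At -3: a pole of order 1; residue 279/1120.

Denominator factor (μ + 3): pole of order 1 at -3, modulus 3.
Denominator factor (μ + 11): pole of order 1 at -11, modulus 11.
The radius of convergence is the smallest modulus among the singular points: 3.
At the order-1 pole -11 set g(μ) = (μ - (-11))*f(μ) = (-5*μ/7 - 3/20)/(μ + 3).
Simple pole: residue = g(a) at a = -11, which is -1079/1120.
At the order-1 pole -3 set g(μ) = (μ - (-3))*f(μ) = (-5*μ/7 - 3/20)/(μ + 11).
Simple pole: residue = g(a) at a = -3, which is 279/1120.
List the singular points by increasing real part (a conjugate pair: the negative imaginary part first).


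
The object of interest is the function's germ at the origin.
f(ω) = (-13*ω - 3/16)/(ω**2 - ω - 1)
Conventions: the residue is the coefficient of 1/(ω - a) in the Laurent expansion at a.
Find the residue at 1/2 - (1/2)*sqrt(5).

The factor ω**2 - ω - 1 splits as (ω - a)(ω - a') with a = 1/2 - (1/2)*sqrt(5), a' = 1/2 + (1/2)*sqrt(5). At the order-1 pole a set g(ω) = (ω - a)*f(ω) = [-13*ω - 3/16] / (ω - a').
Simple pole: residue = g(a) at a = 1/2 - (1/2)*sqrt(5), which is -13/2 + (107/80)*sqrt(5).

The residue is -13/2 + (107/80)*sqrt(5).


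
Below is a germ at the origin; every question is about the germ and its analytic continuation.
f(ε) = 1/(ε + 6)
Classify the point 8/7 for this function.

Denominator factors: ε + 6 = 50/7 at ε = 8/7 — none vanishes.
So the germ continues analytically to 8/7.

The point is a regular point.


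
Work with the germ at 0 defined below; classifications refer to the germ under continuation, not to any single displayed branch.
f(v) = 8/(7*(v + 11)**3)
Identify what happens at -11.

The denominator factor v + 11 vanishes at -11 and appears to the power 3; the numerator there equals 8/7, nonzero, and no other factor vanishes.
Hence a pole whose order is the multiplicity, 3.

The point is a pole of order 3.


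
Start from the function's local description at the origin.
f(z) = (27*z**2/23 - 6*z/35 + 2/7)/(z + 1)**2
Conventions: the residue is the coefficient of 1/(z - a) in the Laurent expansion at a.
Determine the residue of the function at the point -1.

The residue is -2028/805.

At the order-2 pole -1 set g(z) = (z - (-1))^2*f(z) = 27*z**2/23 - 6*z/35 + 2/7.
Order-2 pole: residue = g'(a); g'(-1) = -2028/805, so the residue is -2028/805.


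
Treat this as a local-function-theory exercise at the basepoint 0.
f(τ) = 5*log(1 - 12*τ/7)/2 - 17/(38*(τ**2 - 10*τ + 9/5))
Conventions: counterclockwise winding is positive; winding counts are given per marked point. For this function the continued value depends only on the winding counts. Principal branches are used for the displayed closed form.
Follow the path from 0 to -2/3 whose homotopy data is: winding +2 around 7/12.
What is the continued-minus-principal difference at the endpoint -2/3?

The rational part is single-valued and drops out of the difference; each branch term changes only by its own monodromy.
(5/2)*log(1 - τ/(7/12)): each positive loop around 7/12 adds 2*pi*i to the log, so winding +2 contributes (5/2)*(2)*2*pi*i = (10)*pi*i.
Summing the contributions at τ = -2/3 gives (10)*pi*i.

Continued minus principal equals (10)*pi*i.


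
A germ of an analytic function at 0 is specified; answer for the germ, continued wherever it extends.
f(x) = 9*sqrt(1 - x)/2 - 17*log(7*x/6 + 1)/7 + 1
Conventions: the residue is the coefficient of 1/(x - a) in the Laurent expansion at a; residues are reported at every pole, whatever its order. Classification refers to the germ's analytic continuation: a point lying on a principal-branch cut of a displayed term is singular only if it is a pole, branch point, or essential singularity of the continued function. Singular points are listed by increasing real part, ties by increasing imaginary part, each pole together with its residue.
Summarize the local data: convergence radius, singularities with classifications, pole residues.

Radius of convergence at 0: 6/7.
At -6/7: a logarithmic branch point.
At 1: an algebraic (square-root) branch point.

Branch term (-17/7)*log(1 - x/(-6/7)): its argument vanishes at x = -6/7, a logarithmic branch point, modulus 6/7.
Branch term (9/2)*sqrt(1 - x/(1)): its argument vanishes at x = 1, a square-root branch point, modulus 1.
The radius of convergence is the smallest modulus among the singular points: 6/7.
List the singular points by increasing real part (a conjugate pair: the negative imaginary part first).


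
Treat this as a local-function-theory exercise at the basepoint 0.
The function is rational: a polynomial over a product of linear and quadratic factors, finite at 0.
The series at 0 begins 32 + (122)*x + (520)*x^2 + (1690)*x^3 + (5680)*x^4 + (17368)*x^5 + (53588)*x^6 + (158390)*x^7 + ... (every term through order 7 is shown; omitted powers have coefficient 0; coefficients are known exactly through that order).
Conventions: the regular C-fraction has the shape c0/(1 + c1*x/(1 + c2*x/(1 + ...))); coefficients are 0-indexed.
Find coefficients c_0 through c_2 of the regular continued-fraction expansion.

Taylor coefficients (read off): a_0 = 32, a_1 = 122, a_2 = 520.
c0 = a_0 = 32. Peel one level at a time: if S = 1 + c*x/S' with S'(0) = 1, then c is the x-coefficient of S and S' = c*x/(S - 1).
S_1 = c0/f = 1 + (-61/16)*x + (-439/256)*x^2 + ...; c1 = -61/16.
S_2 = c1*x/(S_1 - 1) = 1 + (-439/976)*x + ...; c2 = -439/976.

The regular C-fraction coefficients are [32, -61/16, -439/976].


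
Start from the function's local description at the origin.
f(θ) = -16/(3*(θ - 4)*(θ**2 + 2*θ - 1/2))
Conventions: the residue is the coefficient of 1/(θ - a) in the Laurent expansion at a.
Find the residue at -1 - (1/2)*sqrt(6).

The residue is 16/141 - (80/423)*sqrt(6).

The factor θ**2 + 2*θ - 1/2 splits as (θ - a)(θ - a') with a = -1 - (1/2)*sqrt(6), a' = -1 + (1/2)*sqrt(6). At the order-1 pole a set g(θ) = (θ - a)*f(θ) = [-16/(3*(θ - 4))] / (θ - a').
Simple pole: residue = g(a) at a = -1 - (1/2)*sqrt(6), which is 16/141 - (80/423)*sqrt(6).


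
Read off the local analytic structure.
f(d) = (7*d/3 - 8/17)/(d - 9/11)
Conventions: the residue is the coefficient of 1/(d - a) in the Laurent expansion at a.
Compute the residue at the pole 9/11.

At the order-1 pole 9/11 set g(d) = (d - (9/11))*f(d) = 7*d/3 - 8/17.
Simple pole: residue = g(a) at a = 9/11, which is 269/187.

The residue is 269/187.


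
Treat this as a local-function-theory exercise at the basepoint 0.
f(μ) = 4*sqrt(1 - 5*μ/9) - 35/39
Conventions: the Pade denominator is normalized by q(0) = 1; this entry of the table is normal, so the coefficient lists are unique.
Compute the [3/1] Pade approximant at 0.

Taylor coefficients needed (expand at 0): a_0 = 121/39, a_1 = -10/9, a_2 = -25/162, a_3 = -125/2916, a_4 = -3125/209952.
Write the denominator as Q(μ) = 1 + q1*μ. Requiring Q*f - P = O(μ^5) with deg P <= 3 kills the coefficients of μ^4..μ^4 in Q*f:
  μ^4: a_4 + q1*a_3 = 0, i.e. -3125/209952 + (-125/2916)*q1 = 0.
Solving this linear system: q1 = -25/72.
The numerator is Q*f truncated at degree 3: P0 = a_0 = 121/39; P1 = a_1 + q1*a_0 = -6145/2808; P2 = a_2 + q1*a_1 = 25/108; P3 = a_3 + q1*a_2 = 125/11664.

The Pade approximant has numerator coefficients [121/39, -6145/2808, 25/108, 125/11664]; denominator coefficients [1, -25/72].
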